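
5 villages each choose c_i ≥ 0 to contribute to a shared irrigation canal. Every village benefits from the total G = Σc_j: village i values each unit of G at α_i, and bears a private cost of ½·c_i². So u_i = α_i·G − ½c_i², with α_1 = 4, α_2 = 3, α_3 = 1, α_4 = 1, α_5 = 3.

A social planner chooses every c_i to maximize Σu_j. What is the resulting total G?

60

Planner FOC: ∂(Σu_j)/∂c_i = (Σα_j) − c_i = 0, so c_i^SO = Σα_j = 12 for every i; G^SO = 60.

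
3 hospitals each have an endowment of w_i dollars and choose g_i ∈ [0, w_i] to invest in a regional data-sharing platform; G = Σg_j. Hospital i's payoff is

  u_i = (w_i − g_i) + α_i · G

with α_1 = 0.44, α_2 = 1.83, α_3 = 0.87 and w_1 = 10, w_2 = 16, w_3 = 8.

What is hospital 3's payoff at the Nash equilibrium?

21.92

∂u_i/∂g_i = α_i − 1, so hospital i contributes w_i if α_i > 1, else 0.
α_i > 1 for i ∈ {2}; NE contributions (0, 16, 0), G = 16.
u_3 = (8 − 0) + 0.87·16 = 21.92.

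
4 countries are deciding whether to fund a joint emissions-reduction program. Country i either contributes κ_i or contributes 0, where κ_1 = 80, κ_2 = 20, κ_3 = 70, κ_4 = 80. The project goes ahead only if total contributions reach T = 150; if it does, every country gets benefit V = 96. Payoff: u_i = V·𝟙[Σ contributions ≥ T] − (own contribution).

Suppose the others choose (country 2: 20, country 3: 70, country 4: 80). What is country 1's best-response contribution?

Others' total = 170 ≥ 150; contributing adds cost 80 for no extra benefit.
Best response: 0.

0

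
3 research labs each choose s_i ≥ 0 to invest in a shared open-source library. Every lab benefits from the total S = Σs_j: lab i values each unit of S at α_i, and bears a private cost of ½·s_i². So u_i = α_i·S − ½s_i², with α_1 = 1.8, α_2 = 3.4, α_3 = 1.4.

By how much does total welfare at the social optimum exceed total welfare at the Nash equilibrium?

30.16

Lab i's FOC: ∂u_i/∂s_i = α_i − s_i = 0, so s_i* = α_i.
NE contributions = (1.8, 3.4, 1.4); S = 6.6.
W^NE = (Σα)·S − ½Σα_i² = 6.6² − ½·16.76 = 35.18.
Planner sets s_i = Σα_j = 6.6 for every i, so S^SO = 3·6.6 = 19.8.
W^SO = (Σα)·S^SO − ½·3·(Σα)² = (3/2)·6.6² = 65.34.
Deadweight loss = W^SO − W^NE = 30.16.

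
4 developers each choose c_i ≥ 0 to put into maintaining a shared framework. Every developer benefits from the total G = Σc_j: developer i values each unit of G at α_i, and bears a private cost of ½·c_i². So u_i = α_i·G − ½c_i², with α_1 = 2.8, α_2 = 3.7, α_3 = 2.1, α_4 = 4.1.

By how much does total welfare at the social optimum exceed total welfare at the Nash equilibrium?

Developer i's FOC: ∂u_i/∂c_i = α_i − c_i = 0, so c_i* = α_i.
NE contributions = (2.8, 3.7, 2.1, 4.1); G = 12.7.
W^NE = (Σα)·G − ½Σα_i² = 12.7² − ½·42.75 = 139.915.
Planner sets c_i = Σα_j = 12.7 for every i, so G^SO = 4·12.7 = 50.8.
W^SO = (Σα)·G^SO − ½·4·(Σα)² = (4/2)·12.7² = 322.58.
Deadweight loss = W^SO − W^NE = 182.665.

182.665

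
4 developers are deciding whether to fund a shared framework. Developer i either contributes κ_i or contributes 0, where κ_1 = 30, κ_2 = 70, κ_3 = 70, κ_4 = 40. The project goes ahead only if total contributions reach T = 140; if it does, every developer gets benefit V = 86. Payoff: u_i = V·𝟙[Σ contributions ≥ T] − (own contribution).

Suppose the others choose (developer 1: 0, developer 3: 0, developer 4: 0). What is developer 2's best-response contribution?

0

Others' total = 0. Even contributing 70 gives 70 < 140: no benefit either way.
Best response: 0.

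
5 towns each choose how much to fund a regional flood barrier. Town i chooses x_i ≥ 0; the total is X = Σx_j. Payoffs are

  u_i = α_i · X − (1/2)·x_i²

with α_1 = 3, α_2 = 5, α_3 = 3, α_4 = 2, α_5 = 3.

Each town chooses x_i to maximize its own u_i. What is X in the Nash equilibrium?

16

Town i's FOC: ∂u_i/∂x_i = α_i − x_i = 0, so x_i* = α_i.
NE contributions = (3, 5, 3, 2, 3); X = 16.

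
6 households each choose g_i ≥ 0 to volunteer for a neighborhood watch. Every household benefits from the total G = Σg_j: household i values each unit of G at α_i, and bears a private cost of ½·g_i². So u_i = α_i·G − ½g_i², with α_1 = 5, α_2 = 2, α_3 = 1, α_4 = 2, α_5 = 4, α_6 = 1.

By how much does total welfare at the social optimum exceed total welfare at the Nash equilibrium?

Household i's FOC: ∂u_i/∂g_i = α_i − g_i = 0, so g_i* = α_i.
NE contributions = (5, 2, 1, 2, 4, 1); G = 15.
W^NE = (Σα)·G − ½Σα_i² = 15² − ½·51 = 199.5.
Planner sets g_i = Σα_j = 15 for every i, so G^SO = 6·15 = 90.
W^SO = (Σα)·G^SO − ½·6·(Σα)² = (6/2)·15² = 675.
Deadweight loss = W^SO − W^NE = 475.5.

475.5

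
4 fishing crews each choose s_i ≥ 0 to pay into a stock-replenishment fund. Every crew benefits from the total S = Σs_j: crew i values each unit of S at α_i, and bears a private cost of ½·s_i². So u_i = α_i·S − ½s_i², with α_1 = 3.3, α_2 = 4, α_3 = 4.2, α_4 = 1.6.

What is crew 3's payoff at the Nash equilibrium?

Crew i's FOC: ∂u_i/∂s_i = α_i − s_i = 0, so s_i* = α_i.
NE contributions = (3.3, 4, 4.2, 1.6); S = 13.1.
u_3 = α_3·S − ½·(s_3)² = 4.2·13.1 − ½·4.2² = 46.2.

46.2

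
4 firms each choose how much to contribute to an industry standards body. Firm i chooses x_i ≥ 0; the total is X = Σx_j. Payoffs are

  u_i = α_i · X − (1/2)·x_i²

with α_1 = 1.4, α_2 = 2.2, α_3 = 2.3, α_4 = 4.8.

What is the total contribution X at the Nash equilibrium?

Firm i's FOC: ∂u_i/∂x_i = α_i − x_i = 0, so x_i* = α_i.
NE contributions = (1.4, 2.2, 2.3, 4.8); X = 10.7.

10.7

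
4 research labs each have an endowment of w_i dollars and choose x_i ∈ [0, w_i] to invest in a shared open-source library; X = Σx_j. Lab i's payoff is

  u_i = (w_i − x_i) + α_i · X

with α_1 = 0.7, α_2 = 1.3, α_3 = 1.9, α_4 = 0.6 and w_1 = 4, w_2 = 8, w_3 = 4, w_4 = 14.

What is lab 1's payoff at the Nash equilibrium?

12.4

∂u_i/∂x_i = α_i − 1, so lab i contributes w_i if α_i > 1, else 0.
α_i > 1 for i ∈ {2, 3}; NE contributions (0, 8, 4, 0), X = 12.
u_1 = (4 − 0) + 0.7·12 = 12.4.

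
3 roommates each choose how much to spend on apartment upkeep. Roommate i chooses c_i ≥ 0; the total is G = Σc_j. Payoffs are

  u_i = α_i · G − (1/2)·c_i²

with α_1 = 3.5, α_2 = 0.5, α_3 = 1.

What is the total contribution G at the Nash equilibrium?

Roommate i's FOC: ∂u_i/∂c_i = α_i − c_i = 0, so c_i* = α_i.
NE contributions = (3.5, 0.5, 1); G = 5.

5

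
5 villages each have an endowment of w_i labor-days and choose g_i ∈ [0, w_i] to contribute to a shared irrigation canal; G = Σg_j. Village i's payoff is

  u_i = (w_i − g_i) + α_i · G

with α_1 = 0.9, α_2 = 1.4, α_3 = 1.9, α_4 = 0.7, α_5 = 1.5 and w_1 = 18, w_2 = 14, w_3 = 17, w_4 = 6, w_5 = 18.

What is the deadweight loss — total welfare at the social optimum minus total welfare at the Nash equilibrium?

129.6

∂u_i/∂g_i = α_i − 1, so village i contributes w_i if α_i > 1, else 0.
α_i > 1 for i ∈ {2, 3, 5}; NE contributions (0, 14, 17, 0, 18), G = 49.
W^NE = Σw_i − G^NE + (Σα_i)·G^NE = 73 + 5.4·49 = 337.6.
Planner: ∂(Σu_j)/∂g_i = Σα_j − 1 = 5.4 > 0, so everyone contributes w_i; G^SO = 73, W^SO = 73 + 5.4·73 = 467.2.
Deadweight loss = 129.6.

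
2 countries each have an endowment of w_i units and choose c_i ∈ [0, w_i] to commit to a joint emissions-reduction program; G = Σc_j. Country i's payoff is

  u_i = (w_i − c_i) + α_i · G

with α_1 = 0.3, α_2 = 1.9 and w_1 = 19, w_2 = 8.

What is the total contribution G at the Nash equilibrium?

∂u_i/∂c_i = α_i − 1, so country i contributes w_i if α_i > 1, else 0.
α_i > 1 for i ∈ {2}; NE contributions (0, 8), G = 8.

8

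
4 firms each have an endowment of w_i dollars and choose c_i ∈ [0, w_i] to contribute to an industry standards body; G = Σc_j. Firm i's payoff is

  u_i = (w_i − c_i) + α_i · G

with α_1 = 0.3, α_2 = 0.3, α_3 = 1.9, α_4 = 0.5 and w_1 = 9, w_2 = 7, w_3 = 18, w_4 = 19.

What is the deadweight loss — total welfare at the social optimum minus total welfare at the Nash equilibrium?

∂u_i/∂c_i = α_i − 1, so firm i contributes w_i if α_i > 1, else 0.
α_i > 1 for i ∈ {3}; NE contributions (0, 0, 18, 0), G = 18.
W^NE = Σw_i − G^NE + (Σα_i)·G^NE = 53 + 2·18 = 89.
Planner: ∂(Σu_j)/∂c_i = Σα_j − 1 = 2 > 0, so everyone contributes w_i; G^SO = 53, W^SO = 53 + 2·53 = 159.
Deadweight loss = 70.

70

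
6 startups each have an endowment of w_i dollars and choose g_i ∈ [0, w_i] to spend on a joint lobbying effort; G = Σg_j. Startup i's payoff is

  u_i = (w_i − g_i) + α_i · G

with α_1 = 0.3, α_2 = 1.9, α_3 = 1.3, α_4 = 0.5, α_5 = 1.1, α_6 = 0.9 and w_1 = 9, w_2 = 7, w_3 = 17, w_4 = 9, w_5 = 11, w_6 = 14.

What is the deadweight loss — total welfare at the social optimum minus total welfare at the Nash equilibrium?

∂u_i/∂g_i = α_i − 1, so startup i contributes w_i if α_i > 1, else 0.
α_i > 1 for i ∈ {2, 3, 5}; NE contributions (0, 7, 17, 0, 11, 0), G = 35.
W^NE = Σw_i − G^NE + (Σα_i)·G^NE = 67 + 5·35 = 242.
Planner: ∂(Σu_j)/∂g_i = Σα_j − 1 = 5 > 0, so everyone contributes w_i; G^SO = 67, W^SO = 67 + 5·67 = 402.
Deadweight loss = 160.

160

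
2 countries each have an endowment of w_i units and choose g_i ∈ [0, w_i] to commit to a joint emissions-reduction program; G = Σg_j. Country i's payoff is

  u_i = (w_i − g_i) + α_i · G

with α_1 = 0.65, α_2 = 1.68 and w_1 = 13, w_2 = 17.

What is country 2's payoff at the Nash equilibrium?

28.56

∂u_i/∂g_i = α_i − 1, so country i contributes w_i if α_i > 1, else 0.
α_i > 1 for i ∈ {2}; NE contributions (0, 17), G = 17.
u_2 = (17 − 17) + 1.68·17 = 28.56.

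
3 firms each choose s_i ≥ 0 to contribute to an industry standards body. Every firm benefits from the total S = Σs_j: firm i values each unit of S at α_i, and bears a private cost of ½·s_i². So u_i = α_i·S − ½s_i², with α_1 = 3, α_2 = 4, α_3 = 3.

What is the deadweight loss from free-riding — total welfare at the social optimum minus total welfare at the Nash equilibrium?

67

Firm i's FOC: ∂u_i/∂s_i = α_i − s_i = 0, so s_i* = α_i.
NE contributions = (3, 4, 3); S = 10.
W^NE = (Σα)·S − ½Σα_i² = 10² − ½·34 = 83.
Planner sets s_i = Σα_j = 10 for every i, so S^SO = 3·10 = 30.
W^SO = (Σα)·S^SO − ½·3·(Σα)² = (3/2)·10² = 150.
Deadweight loss = W^SO − W^NE = 67.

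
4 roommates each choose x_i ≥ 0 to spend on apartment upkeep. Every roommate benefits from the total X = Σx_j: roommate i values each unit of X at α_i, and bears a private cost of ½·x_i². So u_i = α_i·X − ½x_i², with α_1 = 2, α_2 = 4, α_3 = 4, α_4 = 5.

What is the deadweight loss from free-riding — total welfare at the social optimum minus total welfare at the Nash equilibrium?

Roommate i's FOC: ∂u_i/∂x_i = α_i − x_i = 0, so x_i* = α_i.
NE contributions = (2, 4, 4, 5); X = 15.
W^NE = (Σα)·X − ½Σα_i² = 15² − ½·61 = 194.5.
Planner sets x_i = Σα_j = 15 for every i, so X^SO = 4·15 = 60.
W^SO = (Σα)·X^SO − ½·4·(Σα)² = (4/2)·15² = 450.
Deadweight loss = W^SO − W^NE = 255.5.

255.5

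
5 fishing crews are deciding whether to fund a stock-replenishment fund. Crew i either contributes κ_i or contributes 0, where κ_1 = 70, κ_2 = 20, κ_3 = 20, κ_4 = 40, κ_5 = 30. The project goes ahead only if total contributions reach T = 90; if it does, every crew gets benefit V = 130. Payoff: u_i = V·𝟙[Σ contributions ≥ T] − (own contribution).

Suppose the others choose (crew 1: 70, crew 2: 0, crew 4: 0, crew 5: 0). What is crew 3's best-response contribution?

Others' total = 70. Contributing 20 brings total to 90 ≥ 90: gain V − κ_3 = 110.
Best response: 20.

20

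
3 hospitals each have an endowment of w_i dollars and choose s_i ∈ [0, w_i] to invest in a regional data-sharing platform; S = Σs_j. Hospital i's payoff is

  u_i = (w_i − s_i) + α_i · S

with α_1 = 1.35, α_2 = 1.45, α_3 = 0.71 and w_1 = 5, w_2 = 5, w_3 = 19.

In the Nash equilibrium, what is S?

∂u_i/∂s_i = α_i − 1, so hospital i contributes w_i if α_i > 1, else 0.
α_i > 1 for i ∈ {1, 2}; NE contributions (5, 5, 0), S = 10.

10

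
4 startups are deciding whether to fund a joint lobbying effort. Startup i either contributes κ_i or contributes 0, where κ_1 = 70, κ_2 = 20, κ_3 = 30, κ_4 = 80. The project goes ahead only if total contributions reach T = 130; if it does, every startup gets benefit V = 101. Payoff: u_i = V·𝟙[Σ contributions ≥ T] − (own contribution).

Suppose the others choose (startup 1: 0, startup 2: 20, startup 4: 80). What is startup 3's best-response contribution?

Others' total = 100. Contributing 30 brings total to 130 ≥ 130: gain V − κ_3 = 71.
Best response: 30.

30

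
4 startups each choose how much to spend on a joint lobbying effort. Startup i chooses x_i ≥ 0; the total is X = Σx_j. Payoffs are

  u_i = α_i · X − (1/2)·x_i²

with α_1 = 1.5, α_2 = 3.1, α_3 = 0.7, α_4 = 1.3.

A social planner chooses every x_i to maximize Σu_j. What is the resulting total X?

Planner FOC: ∂(Σu_j)/∂x_i = (Σα_j) − x_i = 0, so x_i^SO = Σα_j = 6.6 for every i; X^SO = 26.4.

26.4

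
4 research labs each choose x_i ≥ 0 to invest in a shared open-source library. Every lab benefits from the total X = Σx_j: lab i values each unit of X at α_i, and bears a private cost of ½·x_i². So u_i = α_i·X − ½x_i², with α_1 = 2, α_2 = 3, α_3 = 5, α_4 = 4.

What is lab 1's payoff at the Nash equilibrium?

26

Lab i's FOC: ∂u_i/∂x_i = α_i − x_i = 0, so x_i* = α_i.
NE contributions = (2, 3, 5, 4); X = 14.
u_1 = α_1·X − ½·(x_1)² = 2·14 − ½·2² = 26.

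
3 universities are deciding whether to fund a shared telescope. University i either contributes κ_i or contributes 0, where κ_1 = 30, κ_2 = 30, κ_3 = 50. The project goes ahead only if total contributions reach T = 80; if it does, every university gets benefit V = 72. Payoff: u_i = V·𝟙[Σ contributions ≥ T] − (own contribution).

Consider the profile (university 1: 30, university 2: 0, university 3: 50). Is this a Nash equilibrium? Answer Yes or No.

Yes

Total = 80 ≥ 80: provided.
University 1 (pledges 30, payoff 42): dropping to 0 → total 50, payoff 0. No gain.
University 2 (pledges 0, payoff 72): pledging 30 → total 110, payoff 42. No gain.
University 3 (pledges 50, payoff 22): dropping to 0 → total 30, payoff 0. No gain.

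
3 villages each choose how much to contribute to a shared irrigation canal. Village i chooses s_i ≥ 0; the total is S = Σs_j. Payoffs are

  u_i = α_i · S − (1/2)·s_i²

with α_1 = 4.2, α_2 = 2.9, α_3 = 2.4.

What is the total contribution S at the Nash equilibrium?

9.5

Village i's FOC: ∂u_i/∂s_i = α_i − s_i = 0, so s_i* = α_i.
NE contributions = (4.2, 2.9, 2.4); S = 9.5.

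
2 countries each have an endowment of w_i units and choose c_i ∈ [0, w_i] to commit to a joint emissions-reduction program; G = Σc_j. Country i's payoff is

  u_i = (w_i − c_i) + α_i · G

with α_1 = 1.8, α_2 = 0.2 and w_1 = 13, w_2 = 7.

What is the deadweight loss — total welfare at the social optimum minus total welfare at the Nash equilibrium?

7

∂u_i/∂c_i = α_i − 1, so country i contributes w_i if α_i > 1, else 0.
α_i > 1 for i ∈ {1}; NE contributions (13, 0), G = 13.
W^NE = Σw_i − G^NE + (Σα_i)·G^NE = 20 + 1·13 = 33.
Planner: ∂(Σu_j)/∂c_i = Σα_j − 1 = 1 > 0, so everyone contributes w_i; G^SO = 20, W^SO = 20 + 1·20 = 40.
Deadweight loss = 7.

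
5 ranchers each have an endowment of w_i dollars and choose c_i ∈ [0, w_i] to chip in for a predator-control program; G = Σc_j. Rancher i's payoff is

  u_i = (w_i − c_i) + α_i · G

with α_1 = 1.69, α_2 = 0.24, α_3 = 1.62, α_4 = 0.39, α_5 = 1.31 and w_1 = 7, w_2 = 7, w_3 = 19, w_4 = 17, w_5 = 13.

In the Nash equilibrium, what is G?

39

∂u_i/∂c_i = α_i − 1, so rancher i contributes w_i if α_i > 1, else 0.
α_i > 1 for i ∈ {1, 3, 5}; NE contributions (7, 0, 19, 0, 13), G = 39.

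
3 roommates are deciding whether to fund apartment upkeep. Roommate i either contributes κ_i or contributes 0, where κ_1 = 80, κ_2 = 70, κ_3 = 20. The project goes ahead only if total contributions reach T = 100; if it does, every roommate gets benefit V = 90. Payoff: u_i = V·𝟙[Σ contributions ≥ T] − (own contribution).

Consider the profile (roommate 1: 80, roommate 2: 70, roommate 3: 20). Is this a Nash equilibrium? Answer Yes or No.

Total = 170 ≥ 100: provided.
Roommate 1 (pledges 80, payoff 10): dropping to 0 → total 90, payoff 0. No gain.
Roommate 2 (pledges 70, payoff 20): dropping to 0 → total 100, payoff 90. Profitable deviation.

No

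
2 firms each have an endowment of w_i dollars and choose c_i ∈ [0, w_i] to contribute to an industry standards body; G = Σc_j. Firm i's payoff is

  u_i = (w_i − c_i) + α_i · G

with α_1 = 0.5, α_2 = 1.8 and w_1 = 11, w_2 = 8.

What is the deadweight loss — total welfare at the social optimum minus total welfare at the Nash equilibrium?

∂u_i/∂c_i = α_i − 1, so firm i contributes w_i if α_i > 1, else 0.
α_i > 1 for i ∈ {2}; NE contributions (0, 8), G = 8.
W^NE = Σw_i − G^NE + (Σα_i)·G^NE = 19 + 1.3·8 = 29.4.
Planner: ∂(Σu_j)/∂c_i = Σα_j − 1 = 1.3 > 0, so everyone contributes w_i; G^SO = 19, W^SO = 19 + 1.3·19 = 43.7.
Deadweight loss = 14.3.

14.3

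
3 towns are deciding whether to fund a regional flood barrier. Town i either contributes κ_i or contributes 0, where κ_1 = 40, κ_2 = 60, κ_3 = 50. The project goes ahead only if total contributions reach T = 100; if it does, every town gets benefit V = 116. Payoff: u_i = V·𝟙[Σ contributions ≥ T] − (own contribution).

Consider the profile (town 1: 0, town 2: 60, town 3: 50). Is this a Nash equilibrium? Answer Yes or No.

Yes

Total = 110 ≥ 100: provided.
Town 1 (pledges 0, payoff 116): pledging 40 → total 150, payoff 76. No gain.
Town 2 (pledges 60, payoff 56): dropping to 0 → total 50, payoff 0. No gain.
Town 3 (pledges 50, payoff 66): dropping to 0 → total 60, payoff 0. No gain.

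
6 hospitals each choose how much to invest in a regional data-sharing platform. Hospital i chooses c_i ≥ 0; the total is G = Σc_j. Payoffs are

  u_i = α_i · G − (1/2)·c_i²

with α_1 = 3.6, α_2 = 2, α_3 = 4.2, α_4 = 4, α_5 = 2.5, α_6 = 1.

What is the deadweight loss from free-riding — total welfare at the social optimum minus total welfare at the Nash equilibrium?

627.505

Hospital i's FOC: ∂u_i/∂c_i = α_i − c_i = 0, so c_i* = α_i.
NE contributions = (3.6, 2, 4.2, 4, 2.5, 1); G = 17.3.
W^NE = (Σα)·G − ½Σα_i² = 17.3² − ½·57.85 = 270.365.
Planner sets c_i = Σα_j = 17.3 for every i, so G^SO = 6·17.3 = 103.8.
W^SO = (Σα)·G^SO − ½·6·(Σα)² = (6/2)·17.3² = 897.87.
Deadweight loss = W^SO − W^NE = 627.505.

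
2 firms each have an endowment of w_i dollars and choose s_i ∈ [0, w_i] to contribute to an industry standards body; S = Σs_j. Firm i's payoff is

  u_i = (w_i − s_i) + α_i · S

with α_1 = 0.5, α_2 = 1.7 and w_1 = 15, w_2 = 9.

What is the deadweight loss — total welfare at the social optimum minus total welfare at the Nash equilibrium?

18

∂u_i/∂s_i = α_i − 1, so firm i contributes w_i if α_i > 1, else 0.
α_i > 1 for i ∈ {2}; NE contributions (0, 9), S = 9.
W^NE = Σw_i − S^NE + (Σα_i)·S^NE = 24 + 1.2·9 = 34.8.
Planner: ∂(Σu_j)/∂s_i = Σα_j − 1 = 1.2 > 0, so everyone contributes w_i; S^SO = 24, W^SO = 24 + 1.2·24 = 52.8.
Deadweight loss = 18.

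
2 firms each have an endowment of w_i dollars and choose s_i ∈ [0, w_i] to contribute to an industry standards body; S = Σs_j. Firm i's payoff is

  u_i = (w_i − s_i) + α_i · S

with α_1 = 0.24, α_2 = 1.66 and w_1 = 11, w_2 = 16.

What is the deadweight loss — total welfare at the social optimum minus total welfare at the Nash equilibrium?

∂u_i/∂s_i = α_i − 1, so firm i contributes w_i if α_i > 1, else 0.
α_i > 1 for i ∈ {2}; NE contributions (0, 16), S = 16.
W^NE = Σw_i − S^NE + (Σα_i)·S^NE = 27 + 0.9·16 = 41.4.
Planner: ∂(Σu_j)/∂s_i = Σα_j − 1 = 0.9 > 0, so everyone contributes w_i; S^SO = 27, W^SO = 27 + 0.9·27 = 51.3.
Deadweight loss = 9.9.

9.9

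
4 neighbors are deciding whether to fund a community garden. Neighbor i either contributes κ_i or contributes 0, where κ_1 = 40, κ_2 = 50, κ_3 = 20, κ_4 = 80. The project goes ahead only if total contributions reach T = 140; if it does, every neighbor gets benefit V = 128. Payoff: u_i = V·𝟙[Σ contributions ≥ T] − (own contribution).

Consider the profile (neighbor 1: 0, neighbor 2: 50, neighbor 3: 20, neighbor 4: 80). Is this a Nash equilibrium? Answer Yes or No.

Yes

Total = 150 ≥ 140: provided.
Neighbor 1 (pledges 0, payoff 128): pledging 40 → total 190, payoff 88. No gain.
Neighbor 2 (pledges 50, payoff 78): dropping to 0 → total 100, payoff 0. No gain.
Neighbor 3 (pledges 20, payoff 108): dropping to 0 → total 130, payoff 0. No gain.
Neighbor 4 (pledges 80, payoff 48): dropping to 0 → total 70, payoff 0. No gain.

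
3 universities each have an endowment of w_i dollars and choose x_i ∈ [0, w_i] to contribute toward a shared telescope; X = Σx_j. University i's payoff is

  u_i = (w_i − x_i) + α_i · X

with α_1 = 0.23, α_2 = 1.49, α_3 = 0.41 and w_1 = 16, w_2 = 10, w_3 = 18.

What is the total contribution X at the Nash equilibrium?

∂u_i/∂x_i = α_i − 1, so university i contributes w_i if α_i > 1, else 0.
α_i > 1 for i ∈ {2}; NE contributions (0, 10, 0), X = 10.

10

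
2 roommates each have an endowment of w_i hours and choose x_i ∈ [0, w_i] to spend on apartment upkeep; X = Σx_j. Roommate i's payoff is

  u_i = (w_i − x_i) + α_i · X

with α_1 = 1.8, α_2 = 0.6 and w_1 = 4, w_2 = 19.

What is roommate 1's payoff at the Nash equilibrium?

7.2

∂u_i/∂x_i = α_i − 1, so roommate i contributes w_i if α_i > 1, else 0.
α_i > 1 for i ∈ {1}; NE contributions (4, 0), X = 4.
u_1 = (4 − 4) + 1.8·4 = 7.2.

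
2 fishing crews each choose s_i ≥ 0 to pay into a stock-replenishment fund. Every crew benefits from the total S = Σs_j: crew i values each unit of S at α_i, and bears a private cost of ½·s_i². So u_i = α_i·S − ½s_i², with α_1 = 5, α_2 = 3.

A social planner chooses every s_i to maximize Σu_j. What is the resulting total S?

Planner FOC: ∂(Σu_j)/∂s_i = (Σα_j) − s_i = 0, so s_i^SO = Σα_j = 8 for every i; S^SO = 16.

16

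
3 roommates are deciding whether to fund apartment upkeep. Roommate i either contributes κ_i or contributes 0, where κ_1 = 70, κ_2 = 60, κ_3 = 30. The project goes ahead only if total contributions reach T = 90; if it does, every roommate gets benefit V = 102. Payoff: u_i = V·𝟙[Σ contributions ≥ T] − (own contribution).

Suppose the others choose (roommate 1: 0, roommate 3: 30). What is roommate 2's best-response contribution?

Others' total = 30. Contributing 60 brings total to 90 ≥ 90: gain V − κ_2 = 42.
Best response: 60.

60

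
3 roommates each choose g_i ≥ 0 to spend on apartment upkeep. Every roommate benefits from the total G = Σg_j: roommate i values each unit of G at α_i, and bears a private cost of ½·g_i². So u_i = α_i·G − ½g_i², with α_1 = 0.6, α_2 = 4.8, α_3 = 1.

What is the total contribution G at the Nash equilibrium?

Roommate i's FOC: ∂u_i/∂g_i = α_i − g_i = 0, so g_i* = α_i.
NE contributions = (0.6, 4.8, 1); G = 6.4.

6.4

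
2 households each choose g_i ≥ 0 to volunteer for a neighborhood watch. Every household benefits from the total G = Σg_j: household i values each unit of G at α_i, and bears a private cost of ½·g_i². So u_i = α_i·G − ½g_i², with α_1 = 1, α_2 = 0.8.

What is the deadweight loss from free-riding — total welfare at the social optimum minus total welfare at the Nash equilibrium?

0.82

Household i's FOC: ∂u_i/∂g_i = α_i − g_i = 0, so g_i* = α_i.
NE contributions = (1, 0.8); G = 1.8.
W^NE = (Σα)·G − ½Σα_i² = 1.8² − ½·1.64 = 2.42.
Planner sets g_i = Σα_j = 1.8 for every i, so G^SO = 2·1.8 = 3.6.
W^SO = (Σα)·G^SO − ½·2·(Σα)² = (2/2)·1.8² = 3.24.
Deadweight loss = W^SO − W^NE = 0.82.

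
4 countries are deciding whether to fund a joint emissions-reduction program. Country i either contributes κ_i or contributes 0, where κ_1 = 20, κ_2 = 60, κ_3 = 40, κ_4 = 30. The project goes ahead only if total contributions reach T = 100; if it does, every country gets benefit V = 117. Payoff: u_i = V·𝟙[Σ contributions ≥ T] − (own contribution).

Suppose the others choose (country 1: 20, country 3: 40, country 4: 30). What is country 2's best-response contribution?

Others' total = 90. Contributing 60 brings total to 150 ≥ 100: gain V − κ_2 = 57.
Best response: 60.

60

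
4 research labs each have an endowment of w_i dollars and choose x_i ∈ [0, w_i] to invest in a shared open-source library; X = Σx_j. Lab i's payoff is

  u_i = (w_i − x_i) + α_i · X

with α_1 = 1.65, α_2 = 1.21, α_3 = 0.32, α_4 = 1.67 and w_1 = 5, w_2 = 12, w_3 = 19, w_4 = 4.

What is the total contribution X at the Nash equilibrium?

21

∂u_i/∂x_i = α_i − 1, so lab i contributes w_i if α_i > 1, else 0.
α_i > 1 for i ∈ {1, 2, 4}; NE contributions (5, 12, 0, 4), X = 21.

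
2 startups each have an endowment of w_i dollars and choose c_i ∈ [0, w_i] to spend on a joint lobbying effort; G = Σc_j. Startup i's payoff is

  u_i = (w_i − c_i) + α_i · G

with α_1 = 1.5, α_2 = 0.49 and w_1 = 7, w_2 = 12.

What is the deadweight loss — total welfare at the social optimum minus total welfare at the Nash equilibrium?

∂u_i/∂c_i = α_i − 1, so startup i contributes w_i if α_i > 1, else 0.
α_i > 1 for i ∈ {1}; NE contributions (7, 0), G = 7.
W^NE = Σw_i − G^NE + (Σα_i)·G^NE = 19 + 0.99·7 = 25.93.
Planner: ∂(Σu_j)/∂c_i = Σα_j − 1 = 0.99 > 0, so everyone contributes w_i; G^SO = 19, W^SO = 19 + 0.99·19 = 37.81.
Deadweight loss = 11.88.

11.88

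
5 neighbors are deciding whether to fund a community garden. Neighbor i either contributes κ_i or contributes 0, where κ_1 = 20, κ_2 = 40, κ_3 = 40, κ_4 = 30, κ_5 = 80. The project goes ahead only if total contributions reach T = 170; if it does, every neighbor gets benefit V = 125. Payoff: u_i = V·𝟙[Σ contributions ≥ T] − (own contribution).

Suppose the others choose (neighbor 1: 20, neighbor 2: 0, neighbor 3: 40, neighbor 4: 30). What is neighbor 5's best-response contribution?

80

Others' total = 90. Contributing 80 brings total to 170 ≥ 170: gain V − κ_5 = 45.
Best response: 80.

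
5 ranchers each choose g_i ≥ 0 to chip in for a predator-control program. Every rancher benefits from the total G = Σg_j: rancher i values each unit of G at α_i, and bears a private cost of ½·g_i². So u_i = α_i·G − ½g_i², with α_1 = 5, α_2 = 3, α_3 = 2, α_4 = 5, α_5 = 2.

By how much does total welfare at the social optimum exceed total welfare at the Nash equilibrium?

467

Rancher i's FOC: ∂u_i/∂g_i = α_i − g_i = 0, so g_i* = α_i.
NE contributions = (5, 3, 2, 5, 2); G = 17.
W^NE = (Σα)·G − ½Σα_i² = 17² − ½·67 = 255.5.
Planner sets g_i = Σα_j = 17 for every i, so G^SO = 5·17 = 85.
W^SO = (Σα)·G^SO − ½·5·(Σα)² = (5/2)·17² = 722.5.
Deadweight loss = W^SO − W^NE = 467.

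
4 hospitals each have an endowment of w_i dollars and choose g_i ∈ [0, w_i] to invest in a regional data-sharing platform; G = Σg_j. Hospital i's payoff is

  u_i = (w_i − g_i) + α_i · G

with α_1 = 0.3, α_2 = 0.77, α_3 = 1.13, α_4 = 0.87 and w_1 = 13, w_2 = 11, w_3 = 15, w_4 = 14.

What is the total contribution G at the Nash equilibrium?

∂u_i/∂g_i = α_i − 1, so hospital i contributes w_i if α_i > 1, else 0.
α_i > 1 for i ∈ {3}; NE contributions (0, 0, 15, 0), G = 15.

15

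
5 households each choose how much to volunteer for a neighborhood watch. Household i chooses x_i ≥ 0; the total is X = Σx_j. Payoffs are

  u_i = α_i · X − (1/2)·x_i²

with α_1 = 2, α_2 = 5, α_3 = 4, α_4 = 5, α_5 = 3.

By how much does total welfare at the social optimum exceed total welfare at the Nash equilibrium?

581

Household i's FOC: ∂u_i/∂x_i = α_i − x_i = 0, so x_i* = α_i.
NE contributions = (2, 5, 4, 5, 3); X = 19.
W^NE = (Σα)·X − ½Σα_i² = 19² − ½·79 = 321.5.
Planner sets x_i = Σα_j = 19 for every i, so X^SO = 5·19 = 95.
W^SO = (Σα)·X^SO − ½·5·(Σα)² = (5/2)·19² = 902.5.
Deadweight loss = W^SO − W^NE = 581.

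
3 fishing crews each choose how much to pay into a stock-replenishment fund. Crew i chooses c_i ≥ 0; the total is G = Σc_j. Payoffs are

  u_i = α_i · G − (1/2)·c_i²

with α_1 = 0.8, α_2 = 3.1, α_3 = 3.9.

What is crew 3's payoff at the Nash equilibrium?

22.815

Crew i's FOC: ∂u_i/∂c_i = α_i − c_i = 0, so c_i* = α_i.
NE contributions = (0.8, 3.1, 3.9); G = 7.8.
u_3 = α_3·G − ½·(c_3)² = 3.9·7.8 − ½·3.9² = 22.815.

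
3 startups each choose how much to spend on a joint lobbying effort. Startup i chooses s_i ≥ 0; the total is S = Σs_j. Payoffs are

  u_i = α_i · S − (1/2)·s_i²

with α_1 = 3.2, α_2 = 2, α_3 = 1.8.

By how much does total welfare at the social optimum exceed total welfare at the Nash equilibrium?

Startup i's FOC: ∂u_i/∂s_i = α_i − s_i = 0, so s_i* = α_i.
NE contributions = (3.2, 2, 1.8); S = 7.
W^NE = (Σα)·S − ½Σα_i² = 7² − ½·17.48 = 40.26.
Planner sets s_i = Σα_j = 7 for every i, so S^SO = 3·7 = 21.
W^SO = (Σα)·S^SO − ½·3·(Σα)² = (3/2)·7² = 73.5.
Deadweight loss = W^SO − W^NE = 33.24.

33.24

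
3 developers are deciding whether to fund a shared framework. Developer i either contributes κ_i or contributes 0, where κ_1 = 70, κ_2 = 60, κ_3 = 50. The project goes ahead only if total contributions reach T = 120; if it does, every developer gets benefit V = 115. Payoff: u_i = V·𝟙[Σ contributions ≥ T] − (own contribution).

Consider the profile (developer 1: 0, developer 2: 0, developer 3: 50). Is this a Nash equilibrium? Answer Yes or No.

No

Total = 50 < 120: not provided.
Developer 1 (pledges 0, payoff 0): pledging 70 → total 120, payoff 45. Profitable deviation.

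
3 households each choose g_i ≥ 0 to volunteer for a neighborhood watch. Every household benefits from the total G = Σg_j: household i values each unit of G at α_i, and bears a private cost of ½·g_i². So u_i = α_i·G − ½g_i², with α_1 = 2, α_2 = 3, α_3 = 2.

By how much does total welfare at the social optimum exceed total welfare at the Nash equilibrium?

33

Household i's FOC: ∂u_i/∂g_i = α_i − g_i = 0, so g_i* = α_i.
NE contributions = (2, 3, 2); G = 7.
W^NE = (Σα)·G − ½Σα_i² = 7² − ½·17 = 40.5.
Planner sets g_i = Σα_j = 7 for every i, so G^SO = 3·7 = 21.
W^SO = (Σα)·G^SO − ½·3·(Σα)² = (3/2)·7² = 73.5.
Deadweight loss = W^SO − W^NE = 33.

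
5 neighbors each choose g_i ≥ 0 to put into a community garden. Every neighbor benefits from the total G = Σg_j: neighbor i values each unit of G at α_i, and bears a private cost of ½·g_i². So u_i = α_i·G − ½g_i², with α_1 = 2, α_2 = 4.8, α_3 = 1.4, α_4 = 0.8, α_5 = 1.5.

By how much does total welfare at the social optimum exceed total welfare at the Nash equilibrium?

Neighbor i's FOC: ∂u_i/∂g_i = α_i − g_i = 0, so g_i* = α_i.
NE contributions = (2, 4.8, 1.4, 0.8, 1.5); G = 10.5.
W^NE = (Σα)·G − ½Σα_i² = 10.5² − ½·31.89 = 94.305.
Planner sets g_i = Σα_j = 10.5 for every i, so G^SO = 5·10.5 = 52.5.
W^SO = (Σα)·G^SO − ½·5·(Σα)² = (5/2)·10.5² = 275.625.
Deadweight loss = W^SO − W^NE = 181.32.

181.32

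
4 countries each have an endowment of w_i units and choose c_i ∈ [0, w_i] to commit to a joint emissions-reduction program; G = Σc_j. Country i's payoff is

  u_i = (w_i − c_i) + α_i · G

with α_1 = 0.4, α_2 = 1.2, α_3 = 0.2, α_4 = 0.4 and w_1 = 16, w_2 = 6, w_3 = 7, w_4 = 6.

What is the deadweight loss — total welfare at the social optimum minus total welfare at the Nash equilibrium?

34.8

∂u_i/∂c_i = α_i − 1, so country i contributes w_i if α_i > 1, else 0.
α_i > 1 for i ∈ {2}; NE contributions (0, 6, 0, 0), G = 6.
W^NE = Σw_i − G^NE + (Σα_i)·G^NE = 35 + 1.2·6 = 42.2.
Planner: ∂(Σu_j)/∂c_i = Σα_j − 1 = 1.2 > 0, so everyone contributes w_i; G^SO = 35, W^SO = 35 + 1.2·35 = 77.
Deadweight loss = 34.8.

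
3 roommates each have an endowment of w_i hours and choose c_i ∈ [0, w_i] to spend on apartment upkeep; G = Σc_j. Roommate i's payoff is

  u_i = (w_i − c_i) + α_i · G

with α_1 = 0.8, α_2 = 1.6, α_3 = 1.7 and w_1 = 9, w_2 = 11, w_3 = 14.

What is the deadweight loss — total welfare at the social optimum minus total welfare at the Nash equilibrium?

∂u_i/∂c_i = α_i − 1, so roommate i contributes w_i if α_i > 1, else 0.
α_i > 1 for i ∈ {2, 3}; NE contributions (0, 11, 14), G = 25.
W^NE = Σw_i − G^NE + (Σα_i)·G^NE = 34 + 3.1·25 = 111.5.
Planner: ∂(Σu_j)/∂c_i = Σα_j − 1 = 3.1 > 0, so everyone contributes w_i; G^SO = 34, W^SO = 34 + 3.1·34 = 139.4.
Deadweight loss = 27.9.

27.9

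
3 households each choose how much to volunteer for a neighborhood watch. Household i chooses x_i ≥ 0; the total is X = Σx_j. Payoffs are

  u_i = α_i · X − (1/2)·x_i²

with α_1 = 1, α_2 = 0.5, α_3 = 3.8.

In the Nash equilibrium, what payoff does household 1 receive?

4.8

Household i's FOC: ∂u_i/∂x_i = α_i − x_i = 0, so x_i* = α_i.
NE contributions = (1, 0.5, 3.8); X = 5.3.
u_1 = α_1·X − ½·(x_1)² = 1·5.3 − ½·1² = 4.8.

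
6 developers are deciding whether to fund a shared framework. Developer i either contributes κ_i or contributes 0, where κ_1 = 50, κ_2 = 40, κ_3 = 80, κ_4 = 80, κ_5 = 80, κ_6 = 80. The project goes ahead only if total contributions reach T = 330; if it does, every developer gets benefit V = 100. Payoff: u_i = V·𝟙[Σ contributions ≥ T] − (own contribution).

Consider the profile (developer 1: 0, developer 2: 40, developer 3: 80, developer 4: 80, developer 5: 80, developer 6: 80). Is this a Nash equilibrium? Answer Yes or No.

Total = 360 ≥ 330: provided.
Developer 1 (pledges 0, payoff 100): pledging 50 → total 410, payoff 50. No gain.
Developer 2 (pledges 40, payoff 60): dropping to 0 → total 320, payoff 0. No gain.
Developer 3 (pledges 80, payoff 20): dropping to 0 → total 280, payoff 0. No gain.
Developer 4 (pledges 80, payoff 20): dropping to 0 → total 280, payoff 0. No gain.
Developer 5 (pledges 80, payoff 20): dropping to 0 → total 280, payoff 0. No gain.
Developer 6 (pledges 80, payoff 20): dropping to 0 → total 280, payoff 0. No gain.

Yes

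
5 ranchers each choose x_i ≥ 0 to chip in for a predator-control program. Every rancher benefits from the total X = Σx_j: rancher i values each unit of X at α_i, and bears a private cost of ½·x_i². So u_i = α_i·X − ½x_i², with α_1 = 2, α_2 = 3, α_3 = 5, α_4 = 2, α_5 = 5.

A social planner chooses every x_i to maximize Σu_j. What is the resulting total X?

85

Planner FOC: ∂(Σu_j)/∂x_i = (Σα_j) − x_i = 0, so x_i^SO = Σα_j = 17 for every i; X^SO = 85.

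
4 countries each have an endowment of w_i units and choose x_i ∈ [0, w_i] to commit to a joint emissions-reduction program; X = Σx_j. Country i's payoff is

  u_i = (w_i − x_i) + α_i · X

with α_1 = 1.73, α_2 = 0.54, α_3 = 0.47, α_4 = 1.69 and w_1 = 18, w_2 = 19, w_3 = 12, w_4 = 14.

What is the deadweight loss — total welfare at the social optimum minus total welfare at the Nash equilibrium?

∂u_i/∂x_i = α_i − 1, so country i contributes w_i if α_i > 1, else 0.
α_i > 1 for i ∈ {1, 4}; NE contributions (18, 0, 0, 14), X = 32.
W^NE = Σw_i − X^NE + (Σα_i)·X^NE = 63 + 3.43·32 = 172.76.
Planner: ∂(Σu_j)/∂x_i = Σα_j − 1 = 3.43 > 0, so everyone contributes w_i; X^SO = 63, W^SO = 63 + 3.43·63 = 279.09.
Deadweight loss = 106.33.

106.33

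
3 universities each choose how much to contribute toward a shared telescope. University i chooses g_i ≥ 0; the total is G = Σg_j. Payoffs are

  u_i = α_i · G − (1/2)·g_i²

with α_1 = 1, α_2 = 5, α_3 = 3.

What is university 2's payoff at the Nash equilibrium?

32.5

University i's FOC: ∂u_i/∂g_i = α_i − g_i = 0, so g_i* = α_i.
NE contributions = (1, 5, 3); G = 9.
u_2 = α_2·G − ½·(g_2)² = 5·9 − ½·5² = 32.5.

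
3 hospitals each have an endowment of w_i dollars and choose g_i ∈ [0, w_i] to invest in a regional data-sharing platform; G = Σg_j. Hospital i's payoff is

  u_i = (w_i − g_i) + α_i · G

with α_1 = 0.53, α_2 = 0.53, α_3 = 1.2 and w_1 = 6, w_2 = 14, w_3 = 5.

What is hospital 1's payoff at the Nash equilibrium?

8.65

∂u_i/∂g_i = α_i − 1, so hospital i contributes w_i if α_i > 1, else 0.
α_i > 1 for i ∈ {3}; NE contributions (0, 0, 5), G = 5.
u_1 = (6 − 0) + 0.53·5 = 8.65.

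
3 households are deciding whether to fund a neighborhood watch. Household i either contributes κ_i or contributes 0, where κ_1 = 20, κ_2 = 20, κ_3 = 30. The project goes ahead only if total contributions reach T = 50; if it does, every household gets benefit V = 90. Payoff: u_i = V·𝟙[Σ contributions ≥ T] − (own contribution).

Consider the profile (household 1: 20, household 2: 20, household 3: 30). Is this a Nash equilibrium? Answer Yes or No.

No

Total = 70 ≥ 50: provided.
Household 1 (pledges 20, payoff 70): dropping to 0 → total 50, payoff 90. Profitable deviation.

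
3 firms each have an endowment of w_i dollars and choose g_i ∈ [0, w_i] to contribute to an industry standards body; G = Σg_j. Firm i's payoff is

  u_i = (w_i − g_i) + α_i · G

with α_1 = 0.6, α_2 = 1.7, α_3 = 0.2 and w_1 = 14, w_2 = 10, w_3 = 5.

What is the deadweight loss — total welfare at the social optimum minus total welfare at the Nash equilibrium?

∂u_i/∂g_i = α_i − 1, so firm i contributes w_i if α_i > 1, else 0.
α_i > 1 for i ∈ {2}; NE contributions (0, 10, 0), G = 10.
W^NE = Σw_i − G^NE + (Σα_i)·G^NE = 29 + 1.5·10 = 44.
Planner: ∂(Σu_j)/∂g_i = Σα_j − 1 = 1.5 > 0, so everyone contributes w_i; G^SO = 29, W^SO = 29 + 1.5·29 = 72.5.
Deadweight loss = 28.5.

28.5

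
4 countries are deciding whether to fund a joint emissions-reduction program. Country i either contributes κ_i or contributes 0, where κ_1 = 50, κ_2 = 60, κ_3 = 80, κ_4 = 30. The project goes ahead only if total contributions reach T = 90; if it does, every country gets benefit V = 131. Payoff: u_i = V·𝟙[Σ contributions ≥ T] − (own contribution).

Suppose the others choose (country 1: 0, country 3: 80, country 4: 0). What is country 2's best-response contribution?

60

Others' total = 80. Contributing 60 brings total to 140 ≥ 90: gain V − κ_2 = 71.
Best response: 60.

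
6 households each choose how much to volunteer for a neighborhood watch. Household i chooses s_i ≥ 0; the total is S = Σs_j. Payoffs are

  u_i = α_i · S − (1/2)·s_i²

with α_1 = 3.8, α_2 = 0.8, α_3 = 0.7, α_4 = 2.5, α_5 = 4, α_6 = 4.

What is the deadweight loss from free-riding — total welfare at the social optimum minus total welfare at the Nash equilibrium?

Household i's FOC: ∂u_i/∂s_i = α_i − s_i = 0, so s_i* = α_i.
NE contributions = (3.8, 0.8, 0.7, 2.5, 4, 4); S = 15.8.
W^NE = (Σα)·S − ½Σα_i² = 15.8² − ½·53.82 = 222.73.
Planner sets s_i = Σα_j = 15.8 for every i, so S^SO = 6·15.8 = 94.8.
W^SO = (Σα)·S^SO − ½·6·(Σα)² = (6/2)·15.8² = 748.92.
Deadweight loss = W^SO − W^NE = 526.19.

526.19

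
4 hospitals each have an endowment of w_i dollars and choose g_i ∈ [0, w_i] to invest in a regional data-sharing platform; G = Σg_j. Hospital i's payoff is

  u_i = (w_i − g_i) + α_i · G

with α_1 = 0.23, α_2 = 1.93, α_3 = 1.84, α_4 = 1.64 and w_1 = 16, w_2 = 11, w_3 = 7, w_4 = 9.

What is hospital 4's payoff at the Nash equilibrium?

∂u_i/∂g_i = α_i − 1, so hospital i contributes w_i if α_i > 1, else 0.
α_i > 1 for i ∈ {2, 3, 4}; NE contributions (0, 11, 7, 9), G = 27.
u_4 = (9 − 9) + 1.64·27 = 44.28.

44.28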